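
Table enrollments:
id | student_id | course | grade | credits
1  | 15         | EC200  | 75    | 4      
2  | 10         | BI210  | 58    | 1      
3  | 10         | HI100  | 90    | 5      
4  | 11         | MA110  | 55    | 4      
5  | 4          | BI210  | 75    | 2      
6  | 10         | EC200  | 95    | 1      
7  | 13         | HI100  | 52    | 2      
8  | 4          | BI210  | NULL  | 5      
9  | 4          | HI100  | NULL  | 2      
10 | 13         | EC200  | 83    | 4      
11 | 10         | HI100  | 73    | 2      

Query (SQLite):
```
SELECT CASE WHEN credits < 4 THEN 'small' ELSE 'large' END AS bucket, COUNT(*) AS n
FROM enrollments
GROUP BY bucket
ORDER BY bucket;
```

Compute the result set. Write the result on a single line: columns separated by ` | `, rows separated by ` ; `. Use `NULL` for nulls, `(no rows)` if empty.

large | 5 ; small | 6

Bucket rows by credits < 4 → 'small' else 'large'; count each bucket.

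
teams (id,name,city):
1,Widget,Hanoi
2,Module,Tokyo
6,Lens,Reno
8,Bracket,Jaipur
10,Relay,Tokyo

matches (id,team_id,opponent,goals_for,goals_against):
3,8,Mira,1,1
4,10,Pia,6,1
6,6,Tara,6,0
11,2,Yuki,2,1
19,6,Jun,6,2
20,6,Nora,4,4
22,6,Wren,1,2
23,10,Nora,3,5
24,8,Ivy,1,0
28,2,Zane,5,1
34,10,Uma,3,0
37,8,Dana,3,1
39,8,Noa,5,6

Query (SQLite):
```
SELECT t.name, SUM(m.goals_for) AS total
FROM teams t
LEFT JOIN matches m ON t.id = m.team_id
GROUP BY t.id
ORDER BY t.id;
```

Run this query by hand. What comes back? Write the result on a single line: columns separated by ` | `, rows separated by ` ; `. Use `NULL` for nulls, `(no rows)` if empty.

Widget | NULL ; Module | 7 ; Lens | 17 ; Bracket | 10 ; Relay | 12

LEFT JOIN keeps every teams row; unmatched ones get NULL for matches columns.
Group by teams.id and compute SUM(m.goals_for). SUM over an all-NULL group is NULL.
  1: ids {—} → SUM(m.goals_for)=NULL
  2: ids {11, 28} → SUM(m.goals_for)=7
  6: ids {6, 19, 20, 22} → SUM(m.goals_for)=17
  8: ids {3, 24, 37, 39} → SUM(m.goals_for)=10
  10: ids {4, 23, 34} → SUM(m.goals_for)=12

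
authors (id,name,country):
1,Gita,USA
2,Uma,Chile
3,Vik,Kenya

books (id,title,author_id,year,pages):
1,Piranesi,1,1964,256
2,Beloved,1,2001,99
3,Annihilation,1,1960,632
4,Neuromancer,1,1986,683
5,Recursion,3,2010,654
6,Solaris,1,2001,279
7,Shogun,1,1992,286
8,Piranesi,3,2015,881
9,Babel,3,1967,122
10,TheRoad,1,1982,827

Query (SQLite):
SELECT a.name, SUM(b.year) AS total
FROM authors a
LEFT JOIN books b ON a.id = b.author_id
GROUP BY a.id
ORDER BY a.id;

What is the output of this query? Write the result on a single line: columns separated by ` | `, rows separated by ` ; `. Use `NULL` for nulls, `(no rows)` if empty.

LEFT JOIN keeps every authors row; unmatched ones get NULL for books columns.
Group by authors.id and compute SUM(b.year). SUM over an all-NULL group is NULL.
  1: ids {1, 2, 3, 4, 6, 7, 10} → SUM(b.year)=13886
  2: ids {—} → SUM(b.year)=NULL
  3: ids {5, 8, 9} → SUM(b.year)=5992

Gita | 13886 ; Uma | NULL ; Vik | 5992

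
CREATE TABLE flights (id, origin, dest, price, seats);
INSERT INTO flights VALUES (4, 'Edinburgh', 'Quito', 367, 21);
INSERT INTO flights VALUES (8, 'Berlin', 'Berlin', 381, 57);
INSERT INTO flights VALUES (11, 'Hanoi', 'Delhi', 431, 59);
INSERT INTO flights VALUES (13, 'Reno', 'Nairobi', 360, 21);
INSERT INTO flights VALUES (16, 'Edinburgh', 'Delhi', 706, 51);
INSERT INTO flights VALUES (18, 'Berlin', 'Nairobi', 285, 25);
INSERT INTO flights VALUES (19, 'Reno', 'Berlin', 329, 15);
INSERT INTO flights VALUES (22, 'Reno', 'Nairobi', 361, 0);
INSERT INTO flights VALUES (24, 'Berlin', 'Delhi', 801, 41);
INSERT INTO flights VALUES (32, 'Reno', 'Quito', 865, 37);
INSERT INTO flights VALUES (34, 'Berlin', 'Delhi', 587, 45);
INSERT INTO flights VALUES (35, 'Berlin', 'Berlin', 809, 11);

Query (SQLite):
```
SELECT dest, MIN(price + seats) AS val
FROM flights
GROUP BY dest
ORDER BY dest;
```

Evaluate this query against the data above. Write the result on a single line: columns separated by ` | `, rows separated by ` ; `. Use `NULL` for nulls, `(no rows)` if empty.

For each row compute price + seats.
Group by dest; take MIN of the expression per group.
  Berlin: ids {8, 19, 35} → MIN(price + seats)=344
  Delhi: ids {11, 16, 24, 34} → MIN(price + seats)=490
  Nairobi: ids {13, 18, 22} → MIN(price + seats)=310
  Quito: ids {4, 32} → MIN(price + seats)=388

Berlin | 344 ; Delhi | 490 ; Nairobi | 310 ; Quito | 388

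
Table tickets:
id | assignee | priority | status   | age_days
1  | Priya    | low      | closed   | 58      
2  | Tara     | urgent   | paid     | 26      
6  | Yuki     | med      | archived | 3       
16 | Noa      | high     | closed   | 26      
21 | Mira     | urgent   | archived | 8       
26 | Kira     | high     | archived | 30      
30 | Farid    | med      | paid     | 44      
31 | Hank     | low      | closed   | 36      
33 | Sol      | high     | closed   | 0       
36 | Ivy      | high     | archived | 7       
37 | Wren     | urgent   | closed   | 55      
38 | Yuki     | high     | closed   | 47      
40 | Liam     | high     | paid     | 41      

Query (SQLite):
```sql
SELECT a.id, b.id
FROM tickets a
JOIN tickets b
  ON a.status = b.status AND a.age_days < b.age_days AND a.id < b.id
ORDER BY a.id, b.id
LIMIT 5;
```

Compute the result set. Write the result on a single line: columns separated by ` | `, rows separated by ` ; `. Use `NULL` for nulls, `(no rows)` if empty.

Pairs (a,b) with same status, a.age_days < b.age_days, a.id < b.id.
status groups: archived:{6,21,26,36} closed:{1,16,31,33,37,38} paid:{2,30,40}
Ordered by (a.id, b.id); first 5.

2 | 30 ; 2 | 40 ; 6 | 21 ; 6 | 26 ; 6 | 36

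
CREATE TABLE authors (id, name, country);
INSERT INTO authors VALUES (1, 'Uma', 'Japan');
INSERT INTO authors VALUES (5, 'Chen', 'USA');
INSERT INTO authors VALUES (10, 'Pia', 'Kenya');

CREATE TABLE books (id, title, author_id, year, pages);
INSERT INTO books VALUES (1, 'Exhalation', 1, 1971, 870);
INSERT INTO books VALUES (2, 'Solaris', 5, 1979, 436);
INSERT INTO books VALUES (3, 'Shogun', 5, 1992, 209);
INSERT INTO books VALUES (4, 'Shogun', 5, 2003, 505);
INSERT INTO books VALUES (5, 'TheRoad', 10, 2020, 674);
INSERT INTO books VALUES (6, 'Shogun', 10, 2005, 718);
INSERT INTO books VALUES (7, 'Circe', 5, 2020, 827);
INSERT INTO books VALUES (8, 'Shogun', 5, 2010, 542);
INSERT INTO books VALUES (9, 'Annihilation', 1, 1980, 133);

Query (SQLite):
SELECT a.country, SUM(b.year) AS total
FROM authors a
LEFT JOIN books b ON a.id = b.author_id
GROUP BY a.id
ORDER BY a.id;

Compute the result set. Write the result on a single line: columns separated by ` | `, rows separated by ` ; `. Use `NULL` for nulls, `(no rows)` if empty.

Japan | 3951 ; USA | 10004 ; Kenya | 4025

LEFT JOIN keeps every authors row; unmatched ones get NULL for books columns.
Group by authors.id and compute SUM(b.year). SUM over an all-NULL group is NULL.
  1: ids {1, 9} → SUM(b.year)=3951
  5: ids {2, 3, 4, 7, 8} → SUM(b.year)=10004
  10: ids {5, 6} → SUM(b.year)=4025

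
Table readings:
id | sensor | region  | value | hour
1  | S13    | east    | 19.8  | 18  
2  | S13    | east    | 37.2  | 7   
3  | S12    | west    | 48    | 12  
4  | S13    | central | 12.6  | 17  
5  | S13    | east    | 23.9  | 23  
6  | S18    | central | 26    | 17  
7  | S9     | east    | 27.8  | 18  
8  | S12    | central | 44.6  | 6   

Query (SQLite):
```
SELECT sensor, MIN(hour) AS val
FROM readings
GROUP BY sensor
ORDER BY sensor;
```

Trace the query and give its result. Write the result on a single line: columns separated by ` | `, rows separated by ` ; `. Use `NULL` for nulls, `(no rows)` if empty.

Partition readings by sensor; compute MIN(hour) within each group.
  S12: ids {3, 8} → MIN(hour)=6
  S13: ids {1, 2, 4, 5} → MIN(hour)=7
  S18: ids {6} → MIN(hour)=17
  S9: ids {7} → MIN(hour)=18

S12 | 6 ; S13 | 7 ; S18 | 17 ; S9 | 18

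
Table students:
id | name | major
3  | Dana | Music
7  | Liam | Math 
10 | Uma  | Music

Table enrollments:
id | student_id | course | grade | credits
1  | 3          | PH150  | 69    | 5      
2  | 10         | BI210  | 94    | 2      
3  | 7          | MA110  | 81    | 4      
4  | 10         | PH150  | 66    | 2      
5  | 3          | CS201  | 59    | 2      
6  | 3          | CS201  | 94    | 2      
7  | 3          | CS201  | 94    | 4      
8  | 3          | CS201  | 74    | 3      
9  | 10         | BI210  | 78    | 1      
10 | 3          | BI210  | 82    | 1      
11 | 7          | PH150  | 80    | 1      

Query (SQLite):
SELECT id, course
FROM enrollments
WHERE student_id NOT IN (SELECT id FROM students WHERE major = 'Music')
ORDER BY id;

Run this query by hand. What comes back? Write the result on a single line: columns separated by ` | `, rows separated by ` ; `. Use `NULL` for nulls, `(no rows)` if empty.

Inner query: students.id where major = 'Music'.
Outer: keep enrollments rows whose student_id is not in that set.
Inner query → {3, 10}

3 | MA110 ; 11 | PH150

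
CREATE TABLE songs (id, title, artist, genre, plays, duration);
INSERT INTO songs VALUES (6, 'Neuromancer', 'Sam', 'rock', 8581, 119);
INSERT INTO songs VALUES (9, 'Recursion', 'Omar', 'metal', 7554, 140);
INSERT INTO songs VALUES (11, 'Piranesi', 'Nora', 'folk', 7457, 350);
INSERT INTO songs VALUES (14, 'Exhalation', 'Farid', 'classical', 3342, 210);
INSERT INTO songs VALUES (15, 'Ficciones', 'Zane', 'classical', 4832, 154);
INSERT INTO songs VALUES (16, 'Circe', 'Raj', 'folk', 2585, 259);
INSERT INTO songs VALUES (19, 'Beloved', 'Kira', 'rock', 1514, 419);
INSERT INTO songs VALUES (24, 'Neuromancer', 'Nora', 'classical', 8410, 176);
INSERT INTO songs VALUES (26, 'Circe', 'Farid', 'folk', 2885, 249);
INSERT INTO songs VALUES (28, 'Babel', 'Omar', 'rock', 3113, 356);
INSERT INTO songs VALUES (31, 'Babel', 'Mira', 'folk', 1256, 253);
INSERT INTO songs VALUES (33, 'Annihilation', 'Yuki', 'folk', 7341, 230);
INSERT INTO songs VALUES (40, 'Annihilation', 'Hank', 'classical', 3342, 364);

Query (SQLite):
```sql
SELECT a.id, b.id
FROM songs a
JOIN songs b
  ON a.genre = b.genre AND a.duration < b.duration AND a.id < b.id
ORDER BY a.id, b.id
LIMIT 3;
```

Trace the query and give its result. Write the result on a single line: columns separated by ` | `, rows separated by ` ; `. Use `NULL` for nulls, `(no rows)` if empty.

6 | 19 ; 6 | 28 ; 14 | 40

Pairs (a,b) with same genre, a.duration < b.duration, a.id < b.id.
genre groups: classical:{14,15,24,40} folk:{11,16,26,31,33} metal:{9} rock:{6,19,28}
Ordered by (a.id, b.id); first 3.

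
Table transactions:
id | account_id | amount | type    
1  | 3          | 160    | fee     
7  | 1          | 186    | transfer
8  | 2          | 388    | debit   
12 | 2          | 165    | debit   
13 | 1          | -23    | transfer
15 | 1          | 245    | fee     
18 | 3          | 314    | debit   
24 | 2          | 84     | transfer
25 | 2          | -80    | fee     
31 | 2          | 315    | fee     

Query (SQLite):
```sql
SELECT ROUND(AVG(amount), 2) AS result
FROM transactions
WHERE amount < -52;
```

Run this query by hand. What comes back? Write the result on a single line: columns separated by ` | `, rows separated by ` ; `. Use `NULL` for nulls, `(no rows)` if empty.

-80

Rows where amount < -52 → amount values: [-80].
AVG = -80 / 1 (rounded to 2 dp).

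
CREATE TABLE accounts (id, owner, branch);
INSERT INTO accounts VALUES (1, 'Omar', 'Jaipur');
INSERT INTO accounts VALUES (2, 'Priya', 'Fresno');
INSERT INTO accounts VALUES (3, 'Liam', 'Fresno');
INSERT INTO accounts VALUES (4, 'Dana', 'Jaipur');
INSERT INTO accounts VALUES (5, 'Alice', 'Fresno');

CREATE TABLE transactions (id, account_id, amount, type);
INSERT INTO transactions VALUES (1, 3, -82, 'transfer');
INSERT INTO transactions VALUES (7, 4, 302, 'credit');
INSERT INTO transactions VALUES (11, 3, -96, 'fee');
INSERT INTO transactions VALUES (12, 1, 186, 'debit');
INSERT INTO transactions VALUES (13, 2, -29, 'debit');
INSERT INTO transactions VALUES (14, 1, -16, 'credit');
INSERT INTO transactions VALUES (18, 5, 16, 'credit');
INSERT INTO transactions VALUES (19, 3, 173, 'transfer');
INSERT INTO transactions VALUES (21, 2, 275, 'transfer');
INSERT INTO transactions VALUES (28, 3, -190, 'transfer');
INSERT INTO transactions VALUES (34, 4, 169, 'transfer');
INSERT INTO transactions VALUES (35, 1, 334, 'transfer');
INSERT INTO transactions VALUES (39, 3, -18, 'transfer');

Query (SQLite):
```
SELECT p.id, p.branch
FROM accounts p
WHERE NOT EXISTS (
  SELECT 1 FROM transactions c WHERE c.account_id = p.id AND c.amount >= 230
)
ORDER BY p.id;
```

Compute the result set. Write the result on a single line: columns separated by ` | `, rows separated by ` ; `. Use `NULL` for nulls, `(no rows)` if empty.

3 | Fresno ; 5 | Fresno

For each accounts row, check whether any transactions with matching account_id has amount >= 230.
Keep rows where that is false.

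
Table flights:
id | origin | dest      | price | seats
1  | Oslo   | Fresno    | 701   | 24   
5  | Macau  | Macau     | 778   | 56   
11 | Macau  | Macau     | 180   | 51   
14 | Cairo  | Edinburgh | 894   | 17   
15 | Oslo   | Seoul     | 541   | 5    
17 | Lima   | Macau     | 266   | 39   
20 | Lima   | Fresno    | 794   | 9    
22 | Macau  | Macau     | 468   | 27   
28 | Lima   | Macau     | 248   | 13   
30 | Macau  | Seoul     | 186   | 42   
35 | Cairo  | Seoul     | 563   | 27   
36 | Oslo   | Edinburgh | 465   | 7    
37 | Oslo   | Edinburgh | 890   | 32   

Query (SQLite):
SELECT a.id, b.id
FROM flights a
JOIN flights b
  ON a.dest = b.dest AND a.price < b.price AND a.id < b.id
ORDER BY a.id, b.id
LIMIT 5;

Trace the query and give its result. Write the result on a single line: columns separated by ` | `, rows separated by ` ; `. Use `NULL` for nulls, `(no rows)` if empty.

1 | 20 ; 11 | 17 ; 11 | 22 ; 11 | 28 ; 15 | 35

Pairs (a,b) with same dest, a.price < b.price, a.id < b.id.
dest groups: Edinburgh:{14,36,37} Fresno:{1,20} Macau:{5,11,17,22,28} Seoul:{15,30,35}
Ordered by (a.id, b.id); first 5.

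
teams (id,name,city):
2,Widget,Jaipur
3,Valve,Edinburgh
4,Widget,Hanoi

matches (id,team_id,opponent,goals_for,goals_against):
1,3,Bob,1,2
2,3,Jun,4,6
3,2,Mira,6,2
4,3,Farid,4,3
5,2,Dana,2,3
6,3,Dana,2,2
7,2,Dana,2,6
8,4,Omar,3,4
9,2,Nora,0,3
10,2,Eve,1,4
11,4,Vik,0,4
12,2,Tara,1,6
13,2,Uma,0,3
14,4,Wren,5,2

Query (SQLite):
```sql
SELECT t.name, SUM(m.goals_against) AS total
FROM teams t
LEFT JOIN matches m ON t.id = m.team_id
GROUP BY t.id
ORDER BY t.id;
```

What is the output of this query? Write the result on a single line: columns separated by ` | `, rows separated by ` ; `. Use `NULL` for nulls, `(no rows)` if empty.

Widget | 27 ; Valve | 13 ; Widget | 10

LEFT JOIN keeps every teams row; unmatched ones get NULL for matches columns.
Group by teams.id and compute SUM(m.goals_against). SUM over an all-NULL group is NULL.
  2: ids {3, 5, 7, 9, 10, 12, 13} → SUM(m.goals_against)=27
  3: ids {1, 2, 4, 6} → SUM(m.goals_against)=13
  4: ids {8, 11, 14} → SUM(m.goals_against)=10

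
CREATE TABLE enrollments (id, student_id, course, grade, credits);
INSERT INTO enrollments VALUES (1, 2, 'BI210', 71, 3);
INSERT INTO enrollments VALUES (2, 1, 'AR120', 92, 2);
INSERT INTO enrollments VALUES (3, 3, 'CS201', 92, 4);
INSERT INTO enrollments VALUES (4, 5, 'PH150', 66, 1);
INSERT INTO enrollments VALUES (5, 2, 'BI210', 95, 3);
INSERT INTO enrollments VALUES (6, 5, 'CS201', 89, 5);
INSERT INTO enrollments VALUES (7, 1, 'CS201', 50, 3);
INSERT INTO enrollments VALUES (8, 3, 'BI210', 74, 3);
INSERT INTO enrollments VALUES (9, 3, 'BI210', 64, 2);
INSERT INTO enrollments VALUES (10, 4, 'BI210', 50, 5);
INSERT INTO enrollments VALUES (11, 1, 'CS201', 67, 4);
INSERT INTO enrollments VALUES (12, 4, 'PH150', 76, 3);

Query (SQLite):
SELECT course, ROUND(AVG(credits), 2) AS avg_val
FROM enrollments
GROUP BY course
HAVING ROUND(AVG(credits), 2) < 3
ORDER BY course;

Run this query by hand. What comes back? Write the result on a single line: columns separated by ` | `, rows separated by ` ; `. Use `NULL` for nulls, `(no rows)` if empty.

AR120 | 2 ; PH150 | 2

Partition enrollments by course; compute ROUND(AVG(credits), 2) within each group.
HAVING: keep groups where ROUND(AVG(credits), 2) < 3.
  AR120: ids {2} → ROUND(AVG(credits), 2)=2
  BI210: ids {1, 5, 8, 9, 10} → ROUND(AVG(credits), 2)=3.2
  CS201: ids {3, 6, 7, 11} → ROUND(AVG(credits), 2)=4
  PH150: ids {4, 12} → ROUND(AVG(credits), 2)=2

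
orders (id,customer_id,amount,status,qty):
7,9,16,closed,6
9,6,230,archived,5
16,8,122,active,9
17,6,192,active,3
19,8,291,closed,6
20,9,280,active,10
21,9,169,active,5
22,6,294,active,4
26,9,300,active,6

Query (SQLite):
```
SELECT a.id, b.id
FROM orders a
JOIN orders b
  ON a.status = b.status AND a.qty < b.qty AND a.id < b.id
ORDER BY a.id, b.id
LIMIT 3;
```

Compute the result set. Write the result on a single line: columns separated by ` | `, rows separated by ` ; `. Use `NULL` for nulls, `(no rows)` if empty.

Pairs (a,b) with same status, a.qty < b.qty, a.id < b.id.
status groups: active:{16,17,20,21,22,26} archived:{9} closed:{7,19}
Ordered by (a.id, b.id); first 3.

16 | 20 ; 17 | 20 ; 17 | 21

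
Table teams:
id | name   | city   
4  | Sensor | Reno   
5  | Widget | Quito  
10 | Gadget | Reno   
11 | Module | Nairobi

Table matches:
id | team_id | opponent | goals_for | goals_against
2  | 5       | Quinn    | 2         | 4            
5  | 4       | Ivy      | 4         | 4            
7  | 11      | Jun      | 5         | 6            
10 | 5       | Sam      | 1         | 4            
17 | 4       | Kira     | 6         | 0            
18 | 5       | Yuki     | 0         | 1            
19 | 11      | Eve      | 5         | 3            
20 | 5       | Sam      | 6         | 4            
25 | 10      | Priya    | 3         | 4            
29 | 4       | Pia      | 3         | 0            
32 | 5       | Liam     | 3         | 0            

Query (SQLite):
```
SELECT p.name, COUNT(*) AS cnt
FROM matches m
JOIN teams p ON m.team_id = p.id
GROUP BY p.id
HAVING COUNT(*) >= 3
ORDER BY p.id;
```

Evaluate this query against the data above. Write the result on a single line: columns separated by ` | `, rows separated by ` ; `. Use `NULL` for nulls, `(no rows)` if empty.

Join each matches row to its teams via team_id.
Group joined rows by teams.id; compute COUNT(*) per group.
HAVING: keep groups with count ≥ 3.
  4: ids {5, 17, 29} → COUNT(*)=3
  5: ids {2, 10, 18, 20, 32} → COUNT(*)=5
  10: ids {25} → COUNT(*)=1
  11: ids {7, 19} → COUNT(*)=2

Sensor | 3 ; Widget | 5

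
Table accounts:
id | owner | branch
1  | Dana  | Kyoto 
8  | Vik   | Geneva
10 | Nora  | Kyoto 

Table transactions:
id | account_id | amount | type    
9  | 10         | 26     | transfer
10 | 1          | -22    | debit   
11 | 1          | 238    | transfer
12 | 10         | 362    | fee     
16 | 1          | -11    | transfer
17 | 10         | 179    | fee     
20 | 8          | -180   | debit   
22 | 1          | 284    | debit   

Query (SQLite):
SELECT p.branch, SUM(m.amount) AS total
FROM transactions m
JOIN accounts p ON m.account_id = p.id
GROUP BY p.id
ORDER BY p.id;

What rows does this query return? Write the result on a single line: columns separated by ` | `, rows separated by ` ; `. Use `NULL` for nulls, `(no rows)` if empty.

Join each transactions row to its accounts via account_id.
Group joined rows by accounts.id; compute SUM(m.amount) per group.
  1: ids {10, 11, 16, 22} → SUM(m.amount)=489
  8: ids {20} → SUM(m.amount)=-180
  10: ids {9, 12, 17} → SUM(m.amount)=567

Kyoto | 489 ; Geneva | -180 ; Kyoto | 567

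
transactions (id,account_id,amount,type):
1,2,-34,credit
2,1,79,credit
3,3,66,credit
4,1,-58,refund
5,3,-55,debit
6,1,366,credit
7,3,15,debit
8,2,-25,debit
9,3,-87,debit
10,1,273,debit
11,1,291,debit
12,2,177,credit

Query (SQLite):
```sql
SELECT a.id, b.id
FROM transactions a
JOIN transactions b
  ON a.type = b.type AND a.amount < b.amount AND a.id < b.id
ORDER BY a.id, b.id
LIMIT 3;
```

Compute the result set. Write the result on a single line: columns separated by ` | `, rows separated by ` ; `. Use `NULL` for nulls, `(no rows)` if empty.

1 | 2 ; 1 | 3 ; 1 | 6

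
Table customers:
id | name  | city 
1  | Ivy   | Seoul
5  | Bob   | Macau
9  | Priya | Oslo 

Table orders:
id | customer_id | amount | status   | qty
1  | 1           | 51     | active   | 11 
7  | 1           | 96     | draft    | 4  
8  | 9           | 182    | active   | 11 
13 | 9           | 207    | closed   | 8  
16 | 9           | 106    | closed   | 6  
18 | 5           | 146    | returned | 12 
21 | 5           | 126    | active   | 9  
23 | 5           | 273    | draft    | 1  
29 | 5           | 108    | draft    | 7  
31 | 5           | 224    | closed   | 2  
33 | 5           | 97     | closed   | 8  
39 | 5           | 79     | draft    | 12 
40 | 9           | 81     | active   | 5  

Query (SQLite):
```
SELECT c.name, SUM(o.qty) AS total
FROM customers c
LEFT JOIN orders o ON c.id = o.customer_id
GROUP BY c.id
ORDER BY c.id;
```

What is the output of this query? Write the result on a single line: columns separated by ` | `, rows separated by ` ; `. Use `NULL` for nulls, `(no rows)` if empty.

LEFT JOIN keeps every customers row; unmatched ones get NULL for orders columns.
Group by customers.id and compute SUM(o.qty). SUM over an all-NULL group is NULL.
  1: ids {1, 7} → SUM(o.qty)=15
  5: ids {18, 21, 23, 29, 31, 33, 39} → SUM(o.qty)=51
  9: ids {8, 13, 16, 40} → SUM(o.qty)=30

Ivy | 15 ; Bob | 51 ; Priya | 30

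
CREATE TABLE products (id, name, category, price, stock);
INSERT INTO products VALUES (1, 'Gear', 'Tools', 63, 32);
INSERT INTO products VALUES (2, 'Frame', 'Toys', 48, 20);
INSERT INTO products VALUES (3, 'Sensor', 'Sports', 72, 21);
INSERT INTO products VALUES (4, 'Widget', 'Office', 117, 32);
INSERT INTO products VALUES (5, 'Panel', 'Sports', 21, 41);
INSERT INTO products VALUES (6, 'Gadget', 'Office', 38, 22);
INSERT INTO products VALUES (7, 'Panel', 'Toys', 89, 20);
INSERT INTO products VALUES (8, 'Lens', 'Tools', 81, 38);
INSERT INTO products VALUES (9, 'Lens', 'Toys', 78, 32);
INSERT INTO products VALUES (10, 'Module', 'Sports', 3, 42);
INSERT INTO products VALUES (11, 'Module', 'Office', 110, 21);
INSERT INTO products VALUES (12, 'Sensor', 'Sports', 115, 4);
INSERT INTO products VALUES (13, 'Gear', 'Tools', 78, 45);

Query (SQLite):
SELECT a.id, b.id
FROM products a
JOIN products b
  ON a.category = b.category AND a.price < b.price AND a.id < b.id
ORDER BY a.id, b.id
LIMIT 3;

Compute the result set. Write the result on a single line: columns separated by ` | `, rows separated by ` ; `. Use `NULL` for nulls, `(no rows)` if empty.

1 | 8 ; 1 | 13 ; 2 | 7

Pairs (a,b) with same category, a.price < b.price, a.id < b.id.
category groups: Office:{4,6,11} Sports:{3,5,10,12} Tools:{1,8,13} Toys:{2,7,9}
Ordered by (a.id, b.id); first 3.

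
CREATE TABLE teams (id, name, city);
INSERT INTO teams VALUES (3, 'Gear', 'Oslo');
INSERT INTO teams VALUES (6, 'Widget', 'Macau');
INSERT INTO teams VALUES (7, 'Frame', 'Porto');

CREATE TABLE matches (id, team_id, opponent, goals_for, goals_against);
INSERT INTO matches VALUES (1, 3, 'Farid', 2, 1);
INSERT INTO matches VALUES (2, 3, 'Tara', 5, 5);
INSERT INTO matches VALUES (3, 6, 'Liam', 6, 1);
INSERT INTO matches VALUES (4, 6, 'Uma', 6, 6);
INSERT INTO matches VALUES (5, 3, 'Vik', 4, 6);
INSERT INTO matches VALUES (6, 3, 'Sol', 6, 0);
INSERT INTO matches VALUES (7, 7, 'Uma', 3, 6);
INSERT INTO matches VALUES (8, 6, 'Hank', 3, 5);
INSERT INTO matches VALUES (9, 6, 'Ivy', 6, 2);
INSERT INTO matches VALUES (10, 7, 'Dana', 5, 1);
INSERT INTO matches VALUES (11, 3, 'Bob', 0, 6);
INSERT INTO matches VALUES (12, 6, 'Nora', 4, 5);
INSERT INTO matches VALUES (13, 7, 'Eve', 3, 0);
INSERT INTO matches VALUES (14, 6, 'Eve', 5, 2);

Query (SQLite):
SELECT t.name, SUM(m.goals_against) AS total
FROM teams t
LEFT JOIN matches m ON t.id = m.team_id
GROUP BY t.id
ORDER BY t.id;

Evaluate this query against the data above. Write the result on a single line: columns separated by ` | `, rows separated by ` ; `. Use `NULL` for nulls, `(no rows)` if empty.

LEFT JOIN keeps every teams row; unmatched ones get NULL for matches columns.
Group by teams.id and compute SUM(m.goals_against). SUM over an all-NULL group is NULL.
  3: ids {1, 2, 5, 6, 11} → SUM(m.goals_against)=18
  6: ids {3, 4, 8, 9, 12, 14} → SUM(m.goals_against)=21
  7: ids {7, 10, 13} → SUM(m.goals_against)=7

Gear | 18 ; Widget | 21 ; Frame | 7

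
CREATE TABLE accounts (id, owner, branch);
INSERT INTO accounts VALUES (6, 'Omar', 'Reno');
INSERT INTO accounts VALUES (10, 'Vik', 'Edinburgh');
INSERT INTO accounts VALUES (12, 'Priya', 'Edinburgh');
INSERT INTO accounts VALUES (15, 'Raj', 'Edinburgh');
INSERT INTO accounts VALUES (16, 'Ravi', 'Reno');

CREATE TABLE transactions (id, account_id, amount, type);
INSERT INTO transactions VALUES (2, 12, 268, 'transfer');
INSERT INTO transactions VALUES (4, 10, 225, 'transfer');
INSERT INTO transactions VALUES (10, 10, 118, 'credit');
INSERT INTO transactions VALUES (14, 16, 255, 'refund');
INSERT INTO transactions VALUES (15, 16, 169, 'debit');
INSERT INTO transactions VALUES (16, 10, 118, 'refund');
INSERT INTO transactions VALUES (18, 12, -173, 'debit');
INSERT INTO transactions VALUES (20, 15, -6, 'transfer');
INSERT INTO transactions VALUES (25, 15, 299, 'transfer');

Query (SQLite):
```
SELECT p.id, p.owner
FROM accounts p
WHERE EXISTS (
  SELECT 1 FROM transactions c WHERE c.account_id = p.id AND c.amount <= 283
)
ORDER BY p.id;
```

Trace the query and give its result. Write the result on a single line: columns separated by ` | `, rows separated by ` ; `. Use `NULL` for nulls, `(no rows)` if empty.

10 | Vik ; 12 | Priya ; 15 | Raj ; 16 | Ravi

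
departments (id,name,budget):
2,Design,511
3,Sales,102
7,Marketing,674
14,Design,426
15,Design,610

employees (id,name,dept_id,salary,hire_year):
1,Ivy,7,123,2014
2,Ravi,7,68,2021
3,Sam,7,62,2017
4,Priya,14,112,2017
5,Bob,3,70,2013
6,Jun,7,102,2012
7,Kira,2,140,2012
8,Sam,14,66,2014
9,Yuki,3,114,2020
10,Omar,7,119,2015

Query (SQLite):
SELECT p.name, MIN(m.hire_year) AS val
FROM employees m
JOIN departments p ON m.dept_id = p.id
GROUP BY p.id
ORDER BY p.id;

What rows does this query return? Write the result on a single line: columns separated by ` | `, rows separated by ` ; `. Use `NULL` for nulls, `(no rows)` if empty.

Join each employees row to its departments via dept_id.
Group joined rows by departments.id; compute MIN(m.hire_year) per group.
  2: ids {7} → MIN(m.hire_year)=2012
  3: ids {5, 9} → MIN(m.hire_year)=2013
  7: ids {1, 2, 3, 6, 10} → MIN(m.hire_year)=2012
  14: ids {4, 8} → MIN(m.hire_year)=2014

Design | 2012 ; Sales | 2013 ; Marketing | 2012 ; Design | 2014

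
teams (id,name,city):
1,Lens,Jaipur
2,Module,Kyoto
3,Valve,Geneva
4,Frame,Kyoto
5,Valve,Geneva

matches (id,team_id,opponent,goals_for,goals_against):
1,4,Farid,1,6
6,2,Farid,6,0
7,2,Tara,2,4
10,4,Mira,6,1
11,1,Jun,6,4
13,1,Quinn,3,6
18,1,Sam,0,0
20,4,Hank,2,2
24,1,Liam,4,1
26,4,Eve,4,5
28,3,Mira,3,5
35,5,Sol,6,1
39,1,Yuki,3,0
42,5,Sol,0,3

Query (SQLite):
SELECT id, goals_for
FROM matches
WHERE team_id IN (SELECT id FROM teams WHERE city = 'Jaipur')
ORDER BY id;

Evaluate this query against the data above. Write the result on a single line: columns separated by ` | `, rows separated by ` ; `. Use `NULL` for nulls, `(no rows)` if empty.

Inner query: teams.id where city = 'Jaipur'.
Outer: keep matches rows whose team_id is in that set.
Inner query → {1}

11 | 6 ; 13 | 3 ; 18 | 0 ; 24 | 4 ; 39 | 3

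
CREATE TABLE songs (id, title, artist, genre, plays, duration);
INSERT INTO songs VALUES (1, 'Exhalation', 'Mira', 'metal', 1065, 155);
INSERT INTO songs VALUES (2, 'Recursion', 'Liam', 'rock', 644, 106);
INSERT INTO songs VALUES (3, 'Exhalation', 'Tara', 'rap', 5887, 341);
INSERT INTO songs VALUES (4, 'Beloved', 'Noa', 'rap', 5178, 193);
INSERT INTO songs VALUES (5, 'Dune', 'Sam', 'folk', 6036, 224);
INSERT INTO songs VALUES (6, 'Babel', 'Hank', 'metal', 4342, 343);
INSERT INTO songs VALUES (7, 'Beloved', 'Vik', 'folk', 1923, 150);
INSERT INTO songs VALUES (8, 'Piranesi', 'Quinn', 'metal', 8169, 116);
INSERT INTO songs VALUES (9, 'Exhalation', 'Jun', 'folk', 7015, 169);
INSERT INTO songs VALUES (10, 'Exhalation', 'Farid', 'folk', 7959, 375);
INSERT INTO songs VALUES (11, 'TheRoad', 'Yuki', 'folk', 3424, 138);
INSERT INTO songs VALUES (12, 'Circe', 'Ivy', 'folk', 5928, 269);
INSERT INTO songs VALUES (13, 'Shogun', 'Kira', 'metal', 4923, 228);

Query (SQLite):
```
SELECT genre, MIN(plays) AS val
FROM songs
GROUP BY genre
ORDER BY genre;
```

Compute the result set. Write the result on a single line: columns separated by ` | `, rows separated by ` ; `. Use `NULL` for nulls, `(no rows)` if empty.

Partition songs by genre; compute MIN(plays) within each group.
  folk: ids {5, 7, 9, 10, 11, 12} → MIN(plays)=1923
  metal: ids {1, 6, 8, 13} → MIN(plays)=1065
  rap: ids {3, 4} → MIN(plays)=5178
  rock: ids {2} → MIN(plays)=644

folk | 1923 ; metal | 1065 ; rap | 5178 ; rock | 644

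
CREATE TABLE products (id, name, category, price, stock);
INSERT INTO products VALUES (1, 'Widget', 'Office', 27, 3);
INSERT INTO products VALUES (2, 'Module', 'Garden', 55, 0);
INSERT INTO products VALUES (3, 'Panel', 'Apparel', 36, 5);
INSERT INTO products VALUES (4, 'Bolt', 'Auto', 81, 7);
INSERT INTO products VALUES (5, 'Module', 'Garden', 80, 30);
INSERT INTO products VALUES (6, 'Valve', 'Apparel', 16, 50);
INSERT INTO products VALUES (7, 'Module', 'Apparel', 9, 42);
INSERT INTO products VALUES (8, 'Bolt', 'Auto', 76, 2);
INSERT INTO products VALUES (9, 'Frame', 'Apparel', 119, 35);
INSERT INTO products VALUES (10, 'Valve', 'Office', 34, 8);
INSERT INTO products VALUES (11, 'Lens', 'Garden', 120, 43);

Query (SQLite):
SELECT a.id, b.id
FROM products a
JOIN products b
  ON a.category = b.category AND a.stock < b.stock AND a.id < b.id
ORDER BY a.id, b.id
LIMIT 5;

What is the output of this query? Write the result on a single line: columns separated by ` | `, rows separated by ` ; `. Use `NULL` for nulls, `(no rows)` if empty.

1 | 10 ; 2 | 5 ; 2 | 11 ; 3 | 6 ; 3 | 7

Pairs (a,b) with same category, a.stock < b.stock, a.id < b.id.
category groups: Apparel:{3,6,7,9} Auto:{4,8} Garden:{2,5,11} Office:{1,10}
Ordered by (a.id, b.id); first 5.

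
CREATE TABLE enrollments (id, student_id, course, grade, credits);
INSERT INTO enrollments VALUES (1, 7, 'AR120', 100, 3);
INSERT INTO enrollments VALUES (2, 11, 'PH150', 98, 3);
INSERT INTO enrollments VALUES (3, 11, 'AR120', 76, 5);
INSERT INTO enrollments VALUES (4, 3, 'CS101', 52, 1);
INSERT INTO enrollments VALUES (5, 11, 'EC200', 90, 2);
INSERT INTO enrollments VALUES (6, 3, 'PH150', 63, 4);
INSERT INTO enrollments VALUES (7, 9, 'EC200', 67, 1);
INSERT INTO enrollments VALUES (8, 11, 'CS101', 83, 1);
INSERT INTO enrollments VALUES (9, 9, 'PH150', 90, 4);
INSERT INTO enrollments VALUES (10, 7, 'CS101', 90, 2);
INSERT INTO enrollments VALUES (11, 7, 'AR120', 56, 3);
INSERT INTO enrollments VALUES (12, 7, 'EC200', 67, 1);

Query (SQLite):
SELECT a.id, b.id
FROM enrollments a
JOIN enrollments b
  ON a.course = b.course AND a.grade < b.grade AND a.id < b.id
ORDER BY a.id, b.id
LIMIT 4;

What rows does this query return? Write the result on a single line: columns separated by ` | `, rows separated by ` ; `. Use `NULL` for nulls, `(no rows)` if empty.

4 | 8 ; 4 | 10 ; 6 | 9 ; 8 | 10

Pairs (a,b) with same course, a.grade < b.grade, a.id < b.id.
course groups: AR120:{1,3,11} CS101:{4,8,10} EC200:{5,7,12} PH150:{2,6,9}
Ordered by (a.id, b.id); first 4.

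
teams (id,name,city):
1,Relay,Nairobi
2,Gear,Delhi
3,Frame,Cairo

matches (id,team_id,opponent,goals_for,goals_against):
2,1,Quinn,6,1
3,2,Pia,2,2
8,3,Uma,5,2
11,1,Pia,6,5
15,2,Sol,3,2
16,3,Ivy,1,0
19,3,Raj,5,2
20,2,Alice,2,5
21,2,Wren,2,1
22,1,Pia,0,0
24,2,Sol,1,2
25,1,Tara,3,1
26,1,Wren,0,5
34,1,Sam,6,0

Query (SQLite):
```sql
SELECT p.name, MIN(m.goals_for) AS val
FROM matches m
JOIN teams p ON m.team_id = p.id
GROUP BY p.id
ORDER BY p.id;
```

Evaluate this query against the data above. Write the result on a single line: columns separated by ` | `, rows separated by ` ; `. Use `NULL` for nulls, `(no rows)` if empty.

Join each matches row to its teams via team_id.
Group joined rows by teams.id; compute MIN(m.goals_for) per group.
  1: ids {2, 11, 22, 25, 26, 34} → MIN(m.goals_for)=0
  2: ids {3, 15, 20, 21, 24} → MIN(m.goals_for)=1
  3: ids {8, 16, 19} → MIN(m.goals_for)=1

Relay | 0 ; Gear | 1 ; Frame | 1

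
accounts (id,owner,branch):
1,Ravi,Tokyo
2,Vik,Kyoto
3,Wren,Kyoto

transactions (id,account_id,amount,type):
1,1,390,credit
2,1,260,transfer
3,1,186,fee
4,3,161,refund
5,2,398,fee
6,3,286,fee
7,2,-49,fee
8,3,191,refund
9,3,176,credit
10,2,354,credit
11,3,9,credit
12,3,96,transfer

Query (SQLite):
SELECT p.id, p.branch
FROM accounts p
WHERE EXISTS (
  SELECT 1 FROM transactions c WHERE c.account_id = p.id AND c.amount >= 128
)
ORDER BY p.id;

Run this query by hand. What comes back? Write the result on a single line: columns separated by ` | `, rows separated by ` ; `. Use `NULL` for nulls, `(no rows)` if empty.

1 | Tokyo ; 2 | Kyoto ; 3 | Kyoto

For each accounts row, check whether any transactions with matching account_id has amount >= 128.
Keep rows where that is true.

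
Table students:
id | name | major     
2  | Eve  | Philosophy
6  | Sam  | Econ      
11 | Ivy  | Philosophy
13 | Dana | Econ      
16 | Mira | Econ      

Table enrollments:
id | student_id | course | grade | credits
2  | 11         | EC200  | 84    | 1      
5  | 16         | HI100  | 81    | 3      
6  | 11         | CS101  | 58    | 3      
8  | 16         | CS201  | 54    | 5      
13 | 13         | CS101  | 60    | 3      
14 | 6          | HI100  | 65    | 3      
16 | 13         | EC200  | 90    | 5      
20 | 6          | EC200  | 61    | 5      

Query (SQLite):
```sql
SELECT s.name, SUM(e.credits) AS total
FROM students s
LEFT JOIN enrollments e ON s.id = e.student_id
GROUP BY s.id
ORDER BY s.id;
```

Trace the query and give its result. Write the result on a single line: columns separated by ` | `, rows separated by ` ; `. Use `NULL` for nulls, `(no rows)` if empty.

LEFT JOIN keeps every students row; unmatched ones get NULL for enrollments columns.
Group by students.id and compute SUM(e.credits). SUM over an all-NULL group is NULL.
  2: ids {—} → SUM(e.credits)=NULL
  6: ids {14, 20} → SUM(e.credits)=8
  11: ids {2, 6} → SUM(e.credits)=4
  13: ids {13, 16} → SUM(e.credits)=8
  16: ids {5, 8} → SUM(e.credits)=8

Eve | NULL ; Sam | 8 ; Ivy | 4 ; Dana | 8 ; Mira | 8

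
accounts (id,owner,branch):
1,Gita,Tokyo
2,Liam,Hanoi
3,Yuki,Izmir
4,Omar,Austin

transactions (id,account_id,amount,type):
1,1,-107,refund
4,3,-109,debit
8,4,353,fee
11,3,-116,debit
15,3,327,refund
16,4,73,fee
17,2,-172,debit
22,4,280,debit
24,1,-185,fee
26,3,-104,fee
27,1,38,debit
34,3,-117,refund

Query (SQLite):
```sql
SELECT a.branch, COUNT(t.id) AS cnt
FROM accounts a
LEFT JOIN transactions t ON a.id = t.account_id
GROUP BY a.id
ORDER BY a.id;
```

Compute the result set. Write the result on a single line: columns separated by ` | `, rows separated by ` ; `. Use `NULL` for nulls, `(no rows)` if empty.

Tokyo | 3 ; Hanoi | 1 ; Izmir | 5 ; Austin | 3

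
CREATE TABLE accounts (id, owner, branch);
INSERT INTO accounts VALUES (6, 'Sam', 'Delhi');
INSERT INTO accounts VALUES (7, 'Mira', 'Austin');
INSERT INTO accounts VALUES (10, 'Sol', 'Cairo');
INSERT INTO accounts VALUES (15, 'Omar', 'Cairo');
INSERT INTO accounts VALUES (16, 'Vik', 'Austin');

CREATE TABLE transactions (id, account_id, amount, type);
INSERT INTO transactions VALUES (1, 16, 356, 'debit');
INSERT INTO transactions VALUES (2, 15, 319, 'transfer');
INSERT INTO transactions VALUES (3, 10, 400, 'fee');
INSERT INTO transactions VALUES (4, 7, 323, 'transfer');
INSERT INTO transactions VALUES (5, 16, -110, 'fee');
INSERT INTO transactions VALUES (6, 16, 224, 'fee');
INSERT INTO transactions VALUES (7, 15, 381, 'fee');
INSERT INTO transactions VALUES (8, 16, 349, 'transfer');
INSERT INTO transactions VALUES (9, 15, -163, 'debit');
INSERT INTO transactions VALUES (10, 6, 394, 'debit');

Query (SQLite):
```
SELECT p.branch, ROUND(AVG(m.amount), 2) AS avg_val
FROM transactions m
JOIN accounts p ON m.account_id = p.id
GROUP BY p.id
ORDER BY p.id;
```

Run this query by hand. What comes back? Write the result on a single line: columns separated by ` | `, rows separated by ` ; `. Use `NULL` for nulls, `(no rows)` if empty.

Join each transactions row to its accounts via account_id.
Group joined rows by accounts.id; compute ROUND(AVG(m.amount), 2) per group.
  6: ids {10} → ROUND(AVG(m.amount), 2)=394
  7: ids {4} → ROUND(AVG(m.amount), 2)=323
  10: ids {3} → ROUND(AVG(m.amount), 2)=400
  15: ids {2, 7, 9} → ROUND(AVG(m.amount), 2)=179
  16: ids {1, 5, 6, 8} → ROUND(AVG(m.amount), 2)=204.75

Delhi | 394 ; Austin | 323 ; Cairo | 400 ; Cairo | 179 ; Austin | 204.75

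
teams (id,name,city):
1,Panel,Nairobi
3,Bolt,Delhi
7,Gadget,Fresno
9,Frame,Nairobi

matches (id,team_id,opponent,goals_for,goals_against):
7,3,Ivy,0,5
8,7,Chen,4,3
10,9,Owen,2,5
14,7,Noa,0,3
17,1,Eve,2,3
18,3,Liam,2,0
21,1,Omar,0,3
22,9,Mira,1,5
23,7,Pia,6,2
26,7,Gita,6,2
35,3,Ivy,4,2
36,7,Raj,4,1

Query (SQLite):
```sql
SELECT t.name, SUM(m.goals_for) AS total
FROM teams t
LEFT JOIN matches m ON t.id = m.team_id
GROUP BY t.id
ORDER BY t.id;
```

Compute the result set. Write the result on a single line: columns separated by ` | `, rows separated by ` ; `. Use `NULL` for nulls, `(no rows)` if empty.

Panel | 2 ; Bolt | 6 ; Gadget | 20 ; Frame | 3

LEFT JOIN keeps every teams row; unmatched ones get NULL for matches columns.
Group by teams.id and compute SUM(m.goals_for). SUM over an all-NULL group is NULL.
  1: ids {17, 21} → SUM(m.goals_for)=2
  3: ids {7, 18, 35} → SUM(m.goals_for)=6
  7: ids {8, 14, 23, 26, 36} → SUM(m.goals_for)=20
  9: ids {10, 22} → SUM(m.goals_for)=3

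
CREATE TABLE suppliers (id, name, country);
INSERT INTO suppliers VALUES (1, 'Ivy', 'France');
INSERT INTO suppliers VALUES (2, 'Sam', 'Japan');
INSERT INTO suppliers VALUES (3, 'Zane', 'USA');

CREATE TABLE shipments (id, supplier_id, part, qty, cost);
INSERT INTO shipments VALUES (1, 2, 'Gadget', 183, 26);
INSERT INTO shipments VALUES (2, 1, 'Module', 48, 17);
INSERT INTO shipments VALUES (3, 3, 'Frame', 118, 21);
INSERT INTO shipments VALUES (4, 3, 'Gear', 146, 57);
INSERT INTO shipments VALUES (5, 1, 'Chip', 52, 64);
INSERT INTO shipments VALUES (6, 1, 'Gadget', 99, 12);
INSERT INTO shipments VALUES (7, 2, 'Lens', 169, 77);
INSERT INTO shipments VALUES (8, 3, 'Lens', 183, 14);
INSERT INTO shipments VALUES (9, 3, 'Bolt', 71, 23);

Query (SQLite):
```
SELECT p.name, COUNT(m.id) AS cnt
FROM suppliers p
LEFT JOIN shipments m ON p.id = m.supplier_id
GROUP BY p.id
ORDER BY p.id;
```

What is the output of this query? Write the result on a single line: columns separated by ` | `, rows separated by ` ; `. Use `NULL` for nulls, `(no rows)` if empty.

LEFT JOIN keeps every suppliers row; unmatched ones get NULL for shipments columns.
Group by suppliers.id and compute COUNT(m.id). COUNT(col) of an all-NULL group is 0.
  1: ids {2, 5, 6} → COUNT(m.id)=3
  2: ids {1, 7} → COUNT(m.id)=2
  3: ids {3, 4, 8, 9} → COUNT(m.id)=4

Ivy | 3 ; Sam | 2 ; Zane | 4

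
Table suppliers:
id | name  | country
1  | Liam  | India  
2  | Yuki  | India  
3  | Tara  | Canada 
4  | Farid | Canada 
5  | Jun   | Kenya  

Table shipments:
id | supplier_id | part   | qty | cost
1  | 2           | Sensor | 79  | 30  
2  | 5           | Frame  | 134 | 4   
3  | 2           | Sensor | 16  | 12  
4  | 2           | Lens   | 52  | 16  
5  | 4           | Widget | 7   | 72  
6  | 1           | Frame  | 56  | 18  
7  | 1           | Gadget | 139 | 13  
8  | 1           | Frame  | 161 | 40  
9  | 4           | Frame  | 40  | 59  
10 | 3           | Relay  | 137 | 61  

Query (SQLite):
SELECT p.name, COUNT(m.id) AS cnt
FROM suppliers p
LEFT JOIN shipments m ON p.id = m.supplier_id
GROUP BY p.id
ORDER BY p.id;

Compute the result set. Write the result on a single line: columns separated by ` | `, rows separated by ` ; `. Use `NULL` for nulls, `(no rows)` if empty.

LEFT JOIN keeps every suppliers row; unmatched ones get NULL for shipments columns.
Group by suppliers.id and compute COUNT(m.id). COUNT(col) of an all-NULL group is 0.
  1: ids {6, 7, 8} → COUNT(m.id)=3
  2: ids {1, 3, 4} → COUNT(m.id)=3
  3: ids {10} → COUNT(m.id)=1
  4: ids {5, 9} → COUNT(m.id)=2
  5: ids {2} → COUNT(m.id)=1

Liam | 3 ; Yuki | 3 ; Tara | 1 ; Farid | 2 ; Jun | 1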